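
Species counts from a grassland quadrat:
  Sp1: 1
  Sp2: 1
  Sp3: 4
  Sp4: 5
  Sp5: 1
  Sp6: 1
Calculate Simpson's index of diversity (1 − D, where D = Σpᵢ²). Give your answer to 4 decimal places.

Total N = 1+1+4+5+1+1 = 13, so the proportions are 0.076923, 0.076923, 0.307692, 0.384615, 0.076923, 0.076923 (working shown to 6 dp, full precision carried).
D = 0.076923² + 0.076923² + 0.307692² + 0.384615² + 0.076923² + 0.076923² = 0.005917 + 0.005917 + 0.094675 + 0.147929 + 0.005917 + 0.005917 = 0.266272.
So 1 − D = 0.733728, i.e. 0.7337 to 4 decimal places.

0.7337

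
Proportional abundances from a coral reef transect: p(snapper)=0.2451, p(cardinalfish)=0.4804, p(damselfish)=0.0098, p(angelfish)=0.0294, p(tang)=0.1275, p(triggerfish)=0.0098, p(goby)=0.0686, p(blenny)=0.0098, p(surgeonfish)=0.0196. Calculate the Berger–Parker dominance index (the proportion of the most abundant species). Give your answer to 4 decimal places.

The largest proportion is 0.4804, i.e. d = 0.4804 to 4 decimal places.

0.4804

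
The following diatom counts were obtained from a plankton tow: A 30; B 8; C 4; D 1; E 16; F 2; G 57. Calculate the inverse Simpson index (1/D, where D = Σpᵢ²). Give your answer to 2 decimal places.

Total N = 30+8+4+1+16+2+57 = 118, so the proportions are 0.25424, 0.0678, 0.0339, 0.00847, 0.13559, 0.01695, 0.48305 (working shown to 5 dp, full precision carried).
D = 0.25424² + 0.0678² + 0.0339² + 0.00847² + 0.13559² + 0.01695² + 0.48305² = 0.06464 + 0.00460 + 0.00115 + 0.00007 + 0.01839 + 0.00029 + 0.23334 = 0.32246.
So 1/D = 3.1011, i.e. 3.10 to 2 decimal places.

3.10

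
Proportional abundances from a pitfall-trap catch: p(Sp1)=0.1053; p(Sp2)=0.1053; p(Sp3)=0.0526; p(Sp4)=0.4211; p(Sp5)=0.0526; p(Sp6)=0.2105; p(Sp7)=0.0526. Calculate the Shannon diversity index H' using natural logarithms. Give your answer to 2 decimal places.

1.63

Each pᵢ ln pᵢ term (working shown to 4 dp, full precision carried): 0.1053×(-2.2509)=-0.2370, 0.1053×(-2.2509)=-0.2370, 0.0526×(-2.9450)=-0.1549, 0.4211×(-0.8649)=-0.3642, 0.0526×(-2.9450)=-0.1549, 0.2105×(-1.5583)=-0.3280, 0.0526×(-2.9450)=-0.1549.
Sum = -1.6310, so H' = 1.63.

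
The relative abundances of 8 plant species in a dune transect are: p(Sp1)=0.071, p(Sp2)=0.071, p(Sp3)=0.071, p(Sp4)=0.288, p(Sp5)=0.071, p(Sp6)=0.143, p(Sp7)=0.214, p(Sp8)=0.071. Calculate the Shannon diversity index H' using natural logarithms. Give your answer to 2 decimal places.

1.91

Each pᵢ ln pᵢ term (working shown to 4 dp, full precision carried): 0.071×(-2.6451)=-0.1878, 0.071×(-2.6451)=-0.1878, 0.071×(-2.6451)=-0.1878, 0.288×(-1.2448)=-0.3585, 0.071×(-2.6451)=-0.1878, 0.143×(-1.9449)=-0.2781, 0.214×(-1.5418)=-0.3299, 0.071×(-2.6451)=-0.1878.
Sum = -1.9056, so H' = 1.91.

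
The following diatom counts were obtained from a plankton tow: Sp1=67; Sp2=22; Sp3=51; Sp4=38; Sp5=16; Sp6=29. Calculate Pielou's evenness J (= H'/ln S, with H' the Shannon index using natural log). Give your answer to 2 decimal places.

0.94

Total N = 67+22+51+38+16+29 = 223, so the proportions are 0.3004, 0.0987, 0.2287, 0.1704, 0.0717, 0.13 (working shown to 4 dp, full precision carried).
H' = −Σ pᵢ ln pᵢ = −((-0.3613) + (-0.2285) + (-0.3374) + (-0.3015) + (-0.1890) + (-0.2653)) = 1.6830.
With S = 6 species, ln S = 1.7918, so J = 1.6830/1.7918 = 0.9393, i.e. 0.94 to 2 decimal places.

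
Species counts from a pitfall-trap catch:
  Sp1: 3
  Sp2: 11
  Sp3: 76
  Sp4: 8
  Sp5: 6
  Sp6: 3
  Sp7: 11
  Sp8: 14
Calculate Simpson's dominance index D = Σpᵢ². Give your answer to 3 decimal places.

Total N = 3+11+76+8+6+3+11+14 = 132, so the proportions are 0.02273, 0.08333, 0.57576, 0.06061, 0.04545, 0.02273, 0.08333, 0.10606 (working shown to 5 dp, full precision carried).
D = 0.02273² + 0.08333² + 0.57576² + 0.06061² + 0.04545² + 0.02273² + 0.08333² + 0.10606² = 0.00052 + 0.00694 + 0.33150 + 0.00367 + 0.00207 + 0.00052 + 0.00694 + 0.01125 = 0.36341.
To 3 decimal places, D = 0.363.

0.363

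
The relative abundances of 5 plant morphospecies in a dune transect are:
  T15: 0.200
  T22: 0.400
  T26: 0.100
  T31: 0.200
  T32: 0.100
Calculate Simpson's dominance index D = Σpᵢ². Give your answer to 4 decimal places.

D = 0.2² + 0.4² + 0.1² + 0.2² + 0.1² = 0.040000 + 0.160000 + 0.010000 + 0.040000 + 0.010000 = 0.260000 (working shown to 6 dp, full precision carried).
To 4 decimal places, D = 0.2600.

0.2600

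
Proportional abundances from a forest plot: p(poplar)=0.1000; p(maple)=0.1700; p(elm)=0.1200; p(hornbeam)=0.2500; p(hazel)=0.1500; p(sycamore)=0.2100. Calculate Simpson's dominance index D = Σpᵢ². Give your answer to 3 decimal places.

D = 0.1² + 0.17² + 0.12² + 0.25² + 0.15² + 0.21² = 0.01000 + 0.02890 + 0.01440 + 0.06250 + 0.02250 + 0.04410 = 0.18240 (working shown to 5 dp, full precision carried).
To 3 decimal places, D = 0.182.

0.182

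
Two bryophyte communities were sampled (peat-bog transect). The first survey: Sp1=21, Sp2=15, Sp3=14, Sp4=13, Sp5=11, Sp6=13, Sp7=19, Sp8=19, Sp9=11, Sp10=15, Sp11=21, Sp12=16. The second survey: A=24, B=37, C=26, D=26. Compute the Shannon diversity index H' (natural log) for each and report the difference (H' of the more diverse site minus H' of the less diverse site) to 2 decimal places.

1.09

The first survey: N=188, proportions 0.1117, 0.0798, 0.0745, 0.0691, 0.0585, 0.0691, 0.1011, 0.1011, 0.0585, 0.0798, 0.1117, 0.0851, giving H' = 2.4612 (working shown to 4 dp, full precision carried).
The second survey: N=113, proportions 0.2124, 0.3274, 0.2301, 0.2301, giving H' = 1.3708.
Difference = |2.4612 − 1.3708| = 1.0904, i.e. 1.09 to 2 decimal places.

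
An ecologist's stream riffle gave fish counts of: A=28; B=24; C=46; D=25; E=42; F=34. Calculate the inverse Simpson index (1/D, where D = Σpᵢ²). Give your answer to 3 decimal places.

Total N = 28+24+46+25+42+34 = 199, so the proportions are 0.1407035, 0.120603, 0.2311558, 0.1256281, 0.2110553, 0.1708543 (working shown to 7 dp, full precision carried).
D = 0.1407035² + 0.120603² + 0.2311558² + 0.1256281² + 0.2110553² + 0.1708543² = 0.0197975 + 0.0145451 + 0.0534330 + 0.0157824 + 0.0445443 + 0.0291912 = 0.1772935.
So 1/D = 5.64036, i.e. 5.640 to 3 decimal places.

5.640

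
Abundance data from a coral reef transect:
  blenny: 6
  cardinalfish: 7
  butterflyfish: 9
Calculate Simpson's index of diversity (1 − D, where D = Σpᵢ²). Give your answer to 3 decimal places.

Total N = 6+7+9 = 22, so the proportions are 0.27273, 0.31818, 0.40909 (working shown to 5 dp, full precision carried).
D = 0.27273² + 0.31818² + 0.40909² = 0.07438 + 0.10124 + 0.16736 = 0.34298.
So 1 − D = 0.65702, i.e. 0.657 to 3 decimal places.

0.657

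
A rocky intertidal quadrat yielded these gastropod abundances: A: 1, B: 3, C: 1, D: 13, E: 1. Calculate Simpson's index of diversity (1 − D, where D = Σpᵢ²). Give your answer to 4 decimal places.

Total N = 1+3+1+13+1 = 19, so the proportions are 0.052632, 0.157895, 0.052632, 0.684211, 0.052632 (working shown to 6 dp, full precision carried).
D = 0.052632² + 0.157895² + 0.052632² + 0.684211² + 0.052632² = 0.002770 + 0.024931 + 0.002770 + 0.468144 + 0.002770 = 0.501385.
So 1 − D = 0.498615, i.e. 0.4986 to 4 decimal places.

0.4986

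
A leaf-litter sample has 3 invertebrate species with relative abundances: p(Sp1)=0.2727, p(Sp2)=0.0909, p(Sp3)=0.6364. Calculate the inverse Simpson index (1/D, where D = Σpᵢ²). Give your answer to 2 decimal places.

2.05

D = 0.2727² + 0.0909² + 0.6364² = 0.07437 + 0.00826 + 0.40500 = 0.48763 (working shown to 5 dp, full precision carried).
So 1/D = 2.0507, i.e. 2.05 to 2 decimal places.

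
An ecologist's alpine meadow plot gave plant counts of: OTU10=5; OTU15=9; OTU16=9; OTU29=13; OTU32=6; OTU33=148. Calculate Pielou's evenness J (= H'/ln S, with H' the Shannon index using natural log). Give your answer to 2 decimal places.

Total N = 5+9+9+13+6+148 = 190, so the proportions are 0.0263, 0.0474, 0.0474, 0.0684, 0.0316, 0.7789 (working shown to 4 dp, full precision carried).
H' = −Σ pᵢ ln pᵢ = −((-0.0957) + (-0.1445) + (-0.1445) + (-0.1835) + (-0.1091) + (-0.1946)) = 0.8719.
With S = 6 species, ln S = 1.7918, so J = 0.8719/1.7918 = 0.4866, i.e. 0.49 to 2 decimal places.

0.49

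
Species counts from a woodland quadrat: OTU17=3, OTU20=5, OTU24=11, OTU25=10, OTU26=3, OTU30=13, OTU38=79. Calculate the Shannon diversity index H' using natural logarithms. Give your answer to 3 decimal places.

Total N = 3+5+11+10+3+13+79 = 124, so the proportions are 0.02419, 0.04032, 0.08871, 0.08065, 0.02419, 0.10484, 0.6371 (working shown to 5 dp, full precision carried).
Each pᵢ ln pᵢ term: 0.02419×(-3.72167)=-0.09004, 0.04032×(-3.21084)=-0.12947, 0.08871×(-2.42239)=-0.21489, 0.08065×(-2.51770)=-0.20304, 0.02419×(-3.72167)=-0.09004, 0.10484×(-2.25533)=-0.23645, 0.6371×(-0.45083)=-0.28722.
Sum = -1.25115, so H' = 1.251.

1.251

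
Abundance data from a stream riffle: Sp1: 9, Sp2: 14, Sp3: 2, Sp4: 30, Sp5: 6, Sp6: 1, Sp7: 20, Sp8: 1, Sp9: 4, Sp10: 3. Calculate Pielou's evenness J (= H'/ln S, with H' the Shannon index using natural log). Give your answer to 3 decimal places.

Total N = 9+14+2+30+6+1+20+1+4+3 = 90, so the proportions are 0.1, 0.15556, 0.02222, 0.33333, 0.06667, 0.01111, 0.22222, 0.01111, 0.04444, 0.03333 (working shown to 5 dp, full precision carried).
H' = −Σ pᵢ ln pᵢ = −((-0.23026) + (-0.28945) + (-0.08459) + (-0.36620) + (-0.18054) + (-0.05000) + (-0.33424) + (-0.05000) + (-0.13838) + (-0.11337)) = 1.83703.
With S = 10 species, ln S = 2.30259, so J = 1.83703/2.30259 = 0.79781, i.e. 0.798 to 3 decimal places.

0.798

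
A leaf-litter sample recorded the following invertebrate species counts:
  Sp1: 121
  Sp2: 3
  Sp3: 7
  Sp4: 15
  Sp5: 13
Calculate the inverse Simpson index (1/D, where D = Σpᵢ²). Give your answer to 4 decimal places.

Total N = 121+3+7+15+13 = 159, so the proportions are 0.7610063, 0.0188679, 0.0440252, 0.0943396, 0.081761 (working shown to 7 dp, full precision carried).
D = 0.7610063² + 0.0188679² + 0.0440252² + 0.0943396² + 0.081761² = 0.5791306 + 0.0003560 + 0.0019382 + 0.0089000 + 0.0066849 = 0.5970096.
So 1/D = 1.675015, i.e. 1.6750 to 4 decimal places.

1.6750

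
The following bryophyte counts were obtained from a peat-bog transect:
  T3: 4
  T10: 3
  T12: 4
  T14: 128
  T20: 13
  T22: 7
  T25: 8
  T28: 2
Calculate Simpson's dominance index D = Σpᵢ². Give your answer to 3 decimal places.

Total N = 4+3+4+128+13+7+8+2 = 169, so the proportions are 0.02367, 0.01775, 0.02367, 0.7574, 0.07692, 0.04142, 0.04734, 0.01183 (working shown to 5 dp, full precision carried).
D = 0.02367² + 0.01775² + 0.02367² + 0.7574² + 0.07692² + 0.04142² + 0.04734² + 0.01183² = 0.00056 + 0.00032 + 0.00056 + 0.57365 + 0.00592 + 0.00172 + 0.00224 + 0.00014 = 0.58510.
To 3 decimal places, D = 0.585.

0.585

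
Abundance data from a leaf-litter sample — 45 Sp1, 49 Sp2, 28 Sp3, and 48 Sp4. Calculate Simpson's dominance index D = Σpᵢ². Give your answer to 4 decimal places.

Total N = 45+49+28+48 = 170, so the proportions are 0.264706, 0.288235, 0.164706, 0.282353 (working shown to 6 dp, full precision carried).
D = 0.264706² + 0.288235² + 0.164706² + 0.282353² = 0.070069 + 0.083080 + 0.027128 + 0.079723 = 0.260000.
To 4 decimal places, D = 0.2600.

0.2600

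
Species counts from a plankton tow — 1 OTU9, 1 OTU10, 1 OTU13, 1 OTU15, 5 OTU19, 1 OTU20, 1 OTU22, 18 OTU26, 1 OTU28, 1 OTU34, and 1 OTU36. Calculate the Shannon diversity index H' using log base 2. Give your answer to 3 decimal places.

Total N = 1+1+1+1+5+1+1+18+1+1+1 = 32, so the proportions are 0.03125, 0.03125, 0.03125, 0.03125, 0.15625, 0.03125, 0.03125, 0.5625, 0.03125, 0.03125, 0.03125 (working shown to 5 dp, full precision carried).
Each pᵢ log₂ pᵢ term: 0.03125×(-5.00000)=-0.15625, 0.03125×(-5.00000)=-0.15625, 0.03125×(-5.00000)=-0.15625, 0.03125×(-5.00000)=-0.15625, 0.15625×(-2.67807)=-0.41845, 0.03125×(-5.00000)=-0.15625, 0.03125×(-5.00000)=-0.15625, 0.5625×(-0.83007)=-0.46692, 0.03125×(-5.00000)=-0.15625, 0.03125×(-5.00000)=-0.15625, 0.03125×(-5.00000)=-0.15625.
Sum = -2.29162, so H' = 2.292.

2.292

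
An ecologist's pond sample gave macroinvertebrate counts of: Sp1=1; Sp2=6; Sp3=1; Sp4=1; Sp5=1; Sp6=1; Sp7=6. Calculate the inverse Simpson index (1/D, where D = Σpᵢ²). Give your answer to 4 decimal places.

Total N = 1+6+1+1+1+1+6 = 17, so the proportions are 0.05882353, 0.35294118, 0.05882353, 0.05882353, 0.05882353, 0.05882353, 0.35294118 (working shown to 8 dp, full precision carried).
D = 0.05882353² + 0.35294118² + 0.05882353² + 0.05882353² + 0.05882353² + 0.05882353² + 0.35294118² = 0.00346021 + 0.12456747 + 0.00346021 + 0.00346021 + 0.00346021 + 0.00346021 + 0.12456747 = 0.26643599.
So 1/D = 3.753247, i.e. 3.7532 to 4 decimal places.

3.7532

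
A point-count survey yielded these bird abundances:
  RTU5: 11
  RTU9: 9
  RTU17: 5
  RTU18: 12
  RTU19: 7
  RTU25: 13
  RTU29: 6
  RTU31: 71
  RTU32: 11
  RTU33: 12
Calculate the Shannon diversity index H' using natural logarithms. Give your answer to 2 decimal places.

1.87

Total N = 11+9+5+12+7+13+6+71+11+12 = 157, so the proportions are 0.0701, 0.0573, 0.0318, 0.0764, 0.0446, 0.0828, 0.0382, 0.4522, 0.0701, 0.0764 (working shown to 4 dp, full precision carried).
Each pᵢ ln pᵢ term: 0.0701×(-2.6584)=-0.1863, 0.0573×(-2.8590)=-0.1639, 0.0318×(-3.4468)=-0.1098, 0.0764×(-2.5713)=-0.1965, 0.0446×(-3.1103)=-0.1387, 0.0828×(-2.4913)=-0.2063, 0.0382×(-3.2645)=-0.1248, 0.4522×(-0.7936)=-0.3589, 0.0701×(-2.6584)=-0.1863, 0.0764×(-2.5713)=-0.1965.
Sum = -1.8678, so H' = 1.87.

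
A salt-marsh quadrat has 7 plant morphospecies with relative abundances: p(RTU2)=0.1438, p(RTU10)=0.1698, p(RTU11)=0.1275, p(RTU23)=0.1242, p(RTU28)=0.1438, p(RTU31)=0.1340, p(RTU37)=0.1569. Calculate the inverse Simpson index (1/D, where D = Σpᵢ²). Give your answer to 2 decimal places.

6.92

D = 0.1438² + 0.1698² + 0.1275² + 0.1242² + 0.1438² + 0.134² + 0.1569² = 0.020678 + 0.028832 + 0.016256 + 0.015426 + 0.020678 + 0.017956 + 0.024618 = 0.144444 (working shown to 6 dp, full precision carried).
So 1/D = 6.9231, i.e. 6.92 to 2 decimal places.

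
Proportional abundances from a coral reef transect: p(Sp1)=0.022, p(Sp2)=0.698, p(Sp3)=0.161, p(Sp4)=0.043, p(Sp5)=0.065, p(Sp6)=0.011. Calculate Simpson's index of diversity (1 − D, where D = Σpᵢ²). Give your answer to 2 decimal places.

0.48

D = 0.022² + 0.698² + 0.161² + 0.043² + 0.065² + 0.011² = 0.0005 + 0.4872 + 0.0259 + 0.0018 + 0.0042 + 0.0001 = 0.5198 (working shown to 4 dp, full precision carried).
So 1 − D = 0.4802, i.e. 0.48 to 2 decimal places.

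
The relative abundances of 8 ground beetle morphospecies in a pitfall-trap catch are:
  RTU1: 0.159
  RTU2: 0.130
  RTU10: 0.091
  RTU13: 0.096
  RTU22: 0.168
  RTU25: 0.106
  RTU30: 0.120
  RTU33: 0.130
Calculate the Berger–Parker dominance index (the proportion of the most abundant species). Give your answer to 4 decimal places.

The largest proportion is 0.168, i.e. d = 0.1680 to 4 decimal places.

0.1680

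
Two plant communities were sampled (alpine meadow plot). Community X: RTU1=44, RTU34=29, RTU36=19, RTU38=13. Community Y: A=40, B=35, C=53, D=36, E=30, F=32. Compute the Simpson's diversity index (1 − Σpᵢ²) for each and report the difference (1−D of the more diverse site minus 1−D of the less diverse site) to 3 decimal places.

0.127

Community X: N=105, proportions 0.419048, 0.27619, 0.180952, 0.12381, giving 1−D = 0.700045 (working shown to 6 dp, full precision carried).
Community Y: N=226, proportions 0.176991, 0.154867, 0.234513, 0.159292, 0.132743, 0.141593, giving 1−D = 0.826650.
Difference = |0.700045 − 0.826650| = 0.126605, i.e. 0.127 to 3 decimal places.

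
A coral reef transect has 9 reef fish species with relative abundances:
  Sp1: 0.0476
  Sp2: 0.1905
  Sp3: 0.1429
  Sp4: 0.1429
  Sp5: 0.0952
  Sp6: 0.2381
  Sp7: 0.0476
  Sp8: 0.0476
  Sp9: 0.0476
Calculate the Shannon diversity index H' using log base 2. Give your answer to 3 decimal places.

2.910

Each pᵢ log₂ pᵢ term (working shown to 5 dp, full precision carried): 0.0476×(-4.39289)=-0.20910, 0.1905×(-2.39214)=-0.45570, 0.1429×(-2.80692)=-0.40111, 0.1429×(-2.80692)=-0.40111, 0.0952×(-3.39289)=-0.32300, 0.2381×(-2.07036)=-0.49295, 0.0476×(-4.39289)=-0.20910, 0.0476×(-4.39289)=-0.20910, 0.0476×(-4.39289)=-0.20910.
Sum = -2.91028, so H' = 2.910.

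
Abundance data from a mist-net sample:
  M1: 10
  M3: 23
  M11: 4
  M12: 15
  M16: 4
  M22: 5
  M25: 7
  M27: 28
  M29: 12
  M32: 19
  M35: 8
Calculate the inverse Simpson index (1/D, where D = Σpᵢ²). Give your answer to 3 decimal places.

Total N = 10+23+4+15+4+5+7+28+12+19+8 = 135, so the proportions are 0.0740741, 0.1703704, 0.0296296, 0.1111111, 0.0296296, 0.037037, 0.0518519, 0.2074074, 0.0888889, 0.1407407, 0.0592593 (working shown to 7 dp, full precision carried).
D = 0.0740741² + 0.1703704² + 0.0296296² + 0.1111111² + 0.0296296² + 0.037037² + 0.0518519² + 0.2074074² + 0.0888889² + 0.1407407² + 0.0592593² = 0.0054870 + 0.0290261 + 0.0008779 + 0.0123457 + 0.0008779 + 0.0013717 + 0.0026886 + 0.0430178 + 0.0079012 + 0.0198080 + 0.0035117 = 0.1269136.
So 1/D = 7.87938, i.e. 7.879 to 3 decimal places.

7.879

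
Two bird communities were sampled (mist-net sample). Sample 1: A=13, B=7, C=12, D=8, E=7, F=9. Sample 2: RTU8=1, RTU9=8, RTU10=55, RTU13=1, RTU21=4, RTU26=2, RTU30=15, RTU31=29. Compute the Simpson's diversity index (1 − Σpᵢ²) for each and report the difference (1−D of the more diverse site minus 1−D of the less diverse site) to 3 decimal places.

0.139

Sample 1: N=56, proportions 0.232143, 0.125, 0.214286, 0.142857, 0.125, 0.160714, giving 1−D = 0.822704 (working shown to 6 dp, full precision carried).
Sample 2: N=115, proportions 0.008696, 0.069565, 0.478261, 0.008696, 0.034783, 0.017391, 0.130435, 0.252174, giving 1−D = 0.684159.
Difference = |0.822704 − 0.684159| = 0.138545, i.e. 0.139 to 3 decimal places.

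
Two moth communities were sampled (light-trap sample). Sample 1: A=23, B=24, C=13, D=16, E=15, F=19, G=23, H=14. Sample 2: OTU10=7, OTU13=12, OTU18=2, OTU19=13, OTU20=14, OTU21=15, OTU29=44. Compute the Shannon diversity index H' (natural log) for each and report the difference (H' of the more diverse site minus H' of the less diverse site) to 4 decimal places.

0.3923

Sample 1: N=147, proportions 0.156463, 0.163265, 0.088435, 0.108844, 0.102041, 0.129252, 0.156463, 0.095238, giving H' = 2.053537 (working shown to 6 dp, full precision carried).
Sample 2: N=107, proportions 0.065421, 0.11215, 0.018692, 0.121495, 0.130841, 0.140187, 0.411215, giving H' = 1.661214.
Difference = |2.053537 − 1.661214| = 0.392323, i.e. 0.3923 to 4 decimal places.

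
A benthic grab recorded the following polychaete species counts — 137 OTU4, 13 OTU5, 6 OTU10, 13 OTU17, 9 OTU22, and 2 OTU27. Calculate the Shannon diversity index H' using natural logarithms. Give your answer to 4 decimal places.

0.9005

Total N = 137+13+6+13+9+2 = 180, so the proportions are 0.761111, 0.072222, 0.033333, 0.072222, 0.05, 0.011111 (working shown to 6 dp, full precision carried).
Each pᵢ ln pᵢ term: 0.761111×(-0.272976)=-0.207765, 0.072222×(-2.628007)=-0.189801, 0.033333×(-3.401197)=-0.113373, 0.072222×(-2.628007)=-0.189801, 0.05×(-2.995732)=-0.149787, 0.011111×(-4.499810)=-0.049998.
Sum = -0.900524, so H' = 0.9005.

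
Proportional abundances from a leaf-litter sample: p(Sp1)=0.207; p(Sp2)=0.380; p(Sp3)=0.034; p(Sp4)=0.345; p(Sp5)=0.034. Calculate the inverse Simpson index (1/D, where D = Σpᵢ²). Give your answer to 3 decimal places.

3.241

D = 0.207² + 0.38² + 0.034² + 0.345² + 0.034² = 0.0428490 + 0.1444000 + 0.0011560 + 0.1190250 + 0.0011560 = 0.3085860 (working shown to 7 dp, full precision carried).
So 1/D = 3.24059, i.e. 3.241 to 3 decimal places.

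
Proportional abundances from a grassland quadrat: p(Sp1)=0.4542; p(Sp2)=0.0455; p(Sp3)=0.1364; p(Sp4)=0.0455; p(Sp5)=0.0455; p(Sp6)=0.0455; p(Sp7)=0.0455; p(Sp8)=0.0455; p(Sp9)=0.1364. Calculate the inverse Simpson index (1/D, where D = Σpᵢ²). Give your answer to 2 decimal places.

3.91

D = 0.4542² + 0.0455² + 0.1364² + 0.0455² + 0.0455² + 0.0455² + 0.0455² + 0.0455² + 0.1364² = 0.206298 + 0.002070 + 0.018605 + 0.002070 + 0.002070 + 0.002070 + 0.002070 + 0.002070 + 0.018605 = 0.255929 (working shown to 6 dp, full precision carried).
So 1/D = 3.9073, i.e. 3.91 to 2 decimal places.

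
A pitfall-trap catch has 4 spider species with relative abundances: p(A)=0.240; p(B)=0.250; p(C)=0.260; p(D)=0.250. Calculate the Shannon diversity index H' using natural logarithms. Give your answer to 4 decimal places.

1.3859

Each pᵢ ln pᵢ term (working shown to 6 dp, full precision carried): 0.24×(-1.427116)=-0.342508, 0.25×(-1.386294)=-0.346574, 0.26×(-1.347074)=-0.350239, 0.25×(-1.386294)=-0.346574.
Sum = -1.385894, so H' = 1.3859.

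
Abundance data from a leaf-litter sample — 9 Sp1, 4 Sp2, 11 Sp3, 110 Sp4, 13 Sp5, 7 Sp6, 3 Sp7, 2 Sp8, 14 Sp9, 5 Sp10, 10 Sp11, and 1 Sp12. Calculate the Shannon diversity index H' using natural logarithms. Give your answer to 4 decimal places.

1.5993

Total N = 9+4+11+110+13+7+3+2+14+5+10+1 = 189, so the proportions are 0.047619, 0.021164, 0.058201, 0.582011, 0.068783, 0.037037, 0.015873, 0.010582, 0.074074, 0.026455, 0.05291, 0.005291 (working shown to 6 dp, full precision carried).
Each pᵢ ln pᵢ term: 0.047619×(-3.044522)=-0.144977, 0.021164×(-3.855453)=-0.081597, 0.058201×(-2.843852)=-0.165515, 0.582011×(-0.541267)=-0.315023, 0.068783×(-2.676798)=-0.184118, 0.037037×(-3.295837)=-0.122068, 0.015873×(-4.143135)=-0.065764, 0.010582×(-4.548600)=-0.048133, 0.074074×(-2.602690)=-0.192792, 0.026455×(-3.632309)=-0.096093, 0.05291×(-2.939162)=-0.155511, 0.005291×(-5.241747)=-0.027734.
Sum = -1.599326, so H' = 1.5993.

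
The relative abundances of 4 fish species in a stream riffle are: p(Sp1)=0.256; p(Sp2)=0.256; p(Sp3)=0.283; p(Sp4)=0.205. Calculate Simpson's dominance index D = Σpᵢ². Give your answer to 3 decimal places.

D = 0.256² + 0.256² + 0.283² + 0.205² = 0.06554 + 0.06554 + 0.08009 + 0.04202 = 0.25319 (working shown to 5 dp, full precision carried).
To 3 decimal places, D = 0.253.

0.253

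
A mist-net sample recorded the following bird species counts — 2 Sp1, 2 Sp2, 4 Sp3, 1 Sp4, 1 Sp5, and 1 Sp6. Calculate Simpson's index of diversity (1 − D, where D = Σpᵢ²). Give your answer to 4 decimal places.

Total N = 2+2+4+1+1+1 = 11, so the proportions are 0.181818, 0.181818, 0.363636, 0.090909, 0.090909, 0.090909 (working shown to 6 dp, full precision carried).
D = 0.181818² + 0.181818² + 0.363636² + 0.090909² + 0.090909² + 0.090909² = 0.033058 + 0.033058 + 0.132231 + 0.008264 + 0.008264 + 0.008264 = 0.223140.
So 1 − D = 0.776860, i.e. 0.7769 to 4 decimal places.

0.7769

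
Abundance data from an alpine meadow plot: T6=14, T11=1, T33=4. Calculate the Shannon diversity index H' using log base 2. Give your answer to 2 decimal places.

Total N = 14+1+4 = 19, so the proportions are 0.7368, 0.0526, 0.2105 (working shown to 4 dp, full precision carried).
Each pᵢ log₂ pᵢ term: 0.7368×(-0.4406)=-0.3246, 0.0526×(-4.2479)=-0.2236, 0.2105×(-2.2479)=-0.4732.
Sum = -1.0215, so H' = 1.02.

1.02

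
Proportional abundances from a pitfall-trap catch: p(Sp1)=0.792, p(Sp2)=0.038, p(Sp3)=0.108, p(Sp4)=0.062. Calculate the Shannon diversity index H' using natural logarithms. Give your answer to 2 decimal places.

Each pᵢ ln pᵢ term (working shown to 4 dp, full precision carried): 0.792×(-0.2332)=-0.1847, 0.038×(-3.2702)=-0.1243, 0.108×(-2.2256)=-0.2404, 0.062×(-2.7806)=-0.1724.
Sum = -0.7217, so H' = 0.72.

0.72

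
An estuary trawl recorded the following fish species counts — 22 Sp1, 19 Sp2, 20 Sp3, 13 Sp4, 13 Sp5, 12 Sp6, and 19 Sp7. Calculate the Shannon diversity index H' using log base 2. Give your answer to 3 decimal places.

Total N = 22+19+20+13+13+12+19 = 118, so the proportions are 0.18644, 0.16102, 0.16949, 0.11017, 0.11017, 0.10169, 0.16102 (working shown to 5 dp, full precision carried).
Each pᵢ log₂ pᵢ term: 0.18644×(-2.42321)=-0.45179, 0.16102×(-2.63472)=-0.42423, 0.16949×(-2.56071)=-0.43402, 0.11017×(-3.18220)=-0.35058, 0.11017×(-3.18220)=-0.35058, 0.10169×(-3.29768)=-0.33536, 0.16102×(-2.63472)=-0.42423.
Sum = -2.77079, so H' = 2.771.

2.771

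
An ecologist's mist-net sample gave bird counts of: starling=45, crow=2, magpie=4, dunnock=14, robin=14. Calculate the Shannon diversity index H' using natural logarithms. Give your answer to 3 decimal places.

1.178

Total N = 45+2+4+14+14 = 79, so the proportions are 0.56962, 0.02532, 0.05063, 0.17722, 0.17722 (working shown to 5 dp, full precision carried).
Each pᵢ ln pᵢ term: 0.56962×(-0.56279)=-0.32057, 0.02532×(-3.67630)=-0.09307, 0.05063×(-2.98315)=-0.15105, 0.17722×(-1.73039)=-0.30665, 0.17722×(-1.73039)=-0.30665.
Sum = -1.17799, so H' = 1.178.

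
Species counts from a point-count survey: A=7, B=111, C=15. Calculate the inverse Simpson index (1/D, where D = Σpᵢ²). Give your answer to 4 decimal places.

Total N = 7+111+15 = 133, so the proportions are 0.0526316, 0.8345865, 0.112782 (working shown to 7 dp, full precision carried).
D = 0.0526316² + 0.8345865² + 0.112782² = 0.0027701 + 0.6965346 + 0.0127198 = 0.7120244.
So 1/D = 1.404446, i.e. 1.4044 to 4 decimal places.

1.4044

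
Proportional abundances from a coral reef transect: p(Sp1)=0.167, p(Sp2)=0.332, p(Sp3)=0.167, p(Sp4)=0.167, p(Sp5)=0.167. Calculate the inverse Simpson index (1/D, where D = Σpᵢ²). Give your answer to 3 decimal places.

D = 0.167² + 0.332² + 0.167² + 0.167² + 0.167² = 0.0278890 + 0.1102240 + 0.0278890 + 0.0278890 + 0.0278890 = 0.2217800 (working shown to 7 dp, full precision carried).
So 1/D = 4.50897, i.e. 4.509 to 3 decimal places.

4.509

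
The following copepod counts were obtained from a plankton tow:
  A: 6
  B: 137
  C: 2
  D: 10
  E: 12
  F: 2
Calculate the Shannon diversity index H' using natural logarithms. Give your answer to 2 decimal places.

Total N = 6+137+2+10+12+2 = 169, so the proportions are 0.0355, 0.8107, 0.0118, 0.0592, 0.071, 0.0118 (working shown to 4 dp, full precision carried).
Each pᵢ ln pᵢ term: 0.0355×(-3.3381)=-0.1185, 0.8107×(-0.2099)=-0.1702, 0.0118×(-4.4368)=-0.0525, 0.0592×(-2.8273)=-0.1673, 0.071×(-2.6450)=-0.1878, 0.0118×(-4.4368)=-0.0525.
Sum = -0.7488, so H' = 0.75.

0.75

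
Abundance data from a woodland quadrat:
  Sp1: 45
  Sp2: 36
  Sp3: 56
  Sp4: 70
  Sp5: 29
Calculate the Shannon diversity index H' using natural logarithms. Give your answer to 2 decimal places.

Total N = 45+36+56+70+29 = 236, so the proportions are 0.1907, 0.1525, 0.2373, 0.2966, 0.1229 (working shown to 4 dp, full precision carried).
Each pᵢ ln pᵢ term: 0.1907×(-1.6572)=-0.3160, 0.1525×(-1.8803)=-0.2868, 0.2373×(-1.4385)=-0.3413, 0.2966×(-1.2153)=-0.3605, 0.1229×(-2.0965)=-0.2576.
Sum = -1.5623, so H' = 1.56.

1.56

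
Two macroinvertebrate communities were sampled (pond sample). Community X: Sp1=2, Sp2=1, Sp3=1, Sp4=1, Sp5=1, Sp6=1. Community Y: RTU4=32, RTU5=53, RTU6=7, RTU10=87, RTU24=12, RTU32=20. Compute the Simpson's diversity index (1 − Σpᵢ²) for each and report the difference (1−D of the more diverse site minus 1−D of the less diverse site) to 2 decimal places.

0.09

Community X: N=7, proportions 0.2857, 0.1429, 0.1429, 0.1429, 0.1429, 0.1429, giving 1−D = 0.8163 (working shown to 4 dp, full precision carried).
Community Y: N=211, proportions 0.1517, 0.2512, 0.0332, 0.4123, 0.0569, 0.0948, giving 1−D = 0.7306.
Difference = |0.8163 − 0.7306| = 0.0857, i.e. 0.09 to 2 decimal places.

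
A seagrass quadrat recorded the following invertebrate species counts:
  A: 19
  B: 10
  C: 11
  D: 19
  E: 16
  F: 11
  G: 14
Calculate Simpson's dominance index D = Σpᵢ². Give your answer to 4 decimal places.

0.1516

Total N = 19+10+11+19+16+11+14 = 100, so the proportions are 0.19, 0.1, 0.11, 0.19, 0.16, 0.11, 0.14 (working shown to 6 dp, full precision carried).
D = 0.19² + 0.1² + 0.11² + 0.19² + 0.16² + 0.11² + 0.14² = 0.036100 + 0.010000 + 0.012100 + 0.036100 + 0.025600 + 0.012100 + 0.019600 = 0.151600.
To 4 decimal places, D = 0.1516.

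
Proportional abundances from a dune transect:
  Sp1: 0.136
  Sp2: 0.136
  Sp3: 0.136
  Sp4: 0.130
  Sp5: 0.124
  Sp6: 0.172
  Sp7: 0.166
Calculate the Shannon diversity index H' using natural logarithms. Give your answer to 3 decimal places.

Each pᵢ ln pᵢ term (working shown to 5 dp, full precision carried): 0.136×(-1.99510)=-0.27133, 0.136×(-1.99510)=-0.27133, 0.136×(-1.99510)=-0.27133, 0.13×(-2.04022)=-0.26523, 0.124×(-2.08747)=-0.25885, 0.172×(-1.76026)=-0.30276, 0.166×(-1.79577)=-0.29810.
Sum = -1.93894, so H' = 1.939.

1.939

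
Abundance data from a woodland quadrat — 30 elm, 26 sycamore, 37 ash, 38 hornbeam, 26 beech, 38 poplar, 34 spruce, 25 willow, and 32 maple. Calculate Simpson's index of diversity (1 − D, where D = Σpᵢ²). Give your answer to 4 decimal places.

Total N = 30+26+37+38+26+38+34+25+32 = 286, so the proportions are 0.104895, 0.090909, 0.129371, 0.132867, 0.090909, 0.132867, 0.118881, 0.087413, 0.111888 (working shown to 6 dp, full precision carried).
D = 0.104895² + 0.090909² + 0.129371² + 0.132867² + 0.090909² + 0.132867² + 0.118881² + 0.087413² + 0.111888² = 0.011003 + 0.008264 + 0.016737 + 0.017654 + 0.008264 + 0.017654 + 0.014133 + 0.007641 + 0.012519 = 0.113869.
So 1 − D = 0.886131, i.e. 0.8861 to 4 decimal places.

0.8861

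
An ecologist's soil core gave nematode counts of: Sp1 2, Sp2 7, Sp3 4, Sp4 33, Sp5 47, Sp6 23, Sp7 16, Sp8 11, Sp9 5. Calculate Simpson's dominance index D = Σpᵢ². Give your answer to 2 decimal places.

Total N = 2+7+4+33+47+23+16+11+5 = 148, so the proportions are 0.0135, 0.0473, 0.027, 0.223, 0.3176, 0.1554, 0.1081, 0.0743, 0.0338 (working shown to 4 dp, full precision carried).
D = 0.0135² + 0.0473² + 0.027² + 0.223² + 0.3176² + 0.1554² + 0.1081² + 0.0743² + 0.0338² = 0.0002 + 0.0022 + 0.0007 + 0.0497 + 0.1008 + 0.0242 + 0.0117 + 0.0055 + 0.0011 = 0.1962.
To 2 decimal places, D = 0.20.

0.20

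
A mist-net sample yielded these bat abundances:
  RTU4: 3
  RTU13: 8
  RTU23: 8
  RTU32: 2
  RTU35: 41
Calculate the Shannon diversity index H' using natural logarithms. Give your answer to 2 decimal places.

Total N = 3+8+8+2+41 = 62, so the proportions are 0.0484, 0.129, 0.129, 0.0323, 0.6613 (working shown to 4 dp, full precision carried).
Each pᵢ ln pᵢ term: 0.0484×(-3.0285)=-0.1465, 0.129×(-2.0477)=-0.2642, 0.129×(-2.0477)=-0.2642, 0.0323×(-3.4340)=-0.1108, 0.6613×(-0.4136)=-0.2735.
Sum = -1.0592, so H' = 1.06.

1.06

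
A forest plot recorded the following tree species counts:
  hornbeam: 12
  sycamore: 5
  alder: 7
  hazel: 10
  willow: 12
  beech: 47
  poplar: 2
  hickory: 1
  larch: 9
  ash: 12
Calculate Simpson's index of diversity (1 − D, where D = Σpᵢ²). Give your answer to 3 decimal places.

0.788

Total N = 12+5+7+10+12+47+2+1+9+12 = 117, so the proportions are 0.10256, 0.04274, 0.05983, 0.08547, 0.10256, 0.40171, 0.01709, 0.00855, 0.07692, 0.10256 (working shown to 5 dp, full precision carried).
D = 0.10256² + 0.04274² + 0.05983² + 0.08547² + 0.10256² + 0.40171² + 0.01709² + 0.00855² + 0.07692² + 0.10256² = 0.01052 + 0.00183 + 0.00358 + 0.00731 + 0.01052 + 0.16137 + 0.00029 + 0.00007 + 0.00592 + 0.01052 = 0.21192.
So 1 − D = 0.78808, i.e. 0.788 to 3 decimal places.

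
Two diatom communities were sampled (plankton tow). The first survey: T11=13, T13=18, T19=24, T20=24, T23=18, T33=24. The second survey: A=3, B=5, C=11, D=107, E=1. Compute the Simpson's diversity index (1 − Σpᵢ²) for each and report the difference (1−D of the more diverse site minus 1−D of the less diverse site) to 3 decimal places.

The first survey: N=121, proportions 0.10744, 0.14876, 0.19835, 0.19835, 0.14876, 0.19835, giving 1−D = 0.82617 (working shown to 5 dp, full precision carried).
The second survey: N=127, proportions 0.02362, 0.03937, 0.08661, 0.84252, 0.00787, giving 1−D = 0.28049.
Difference = |0.82617 − 0.28049| = 0.54568, i.e. 0.546 to 3 decimal places.

0.546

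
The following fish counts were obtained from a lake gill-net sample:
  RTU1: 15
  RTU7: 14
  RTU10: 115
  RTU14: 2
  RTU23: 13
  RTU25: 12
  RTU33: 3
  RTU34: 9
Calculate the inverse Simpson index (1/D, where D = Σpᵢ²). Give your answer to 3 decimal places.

2.383

Total N = 15+14+115+2+13+12+3+9 = 183, so the proportions are 0.081967, 0.076503, 0.628415, 0.010929, 0.071038, 0.065574, 0.016393, 0.04918 (working shown to 6 dp, full precision carried).
D = 0.081967² + 0.076503² + 0.628415² + 0.010929² + 0.071038² + 0.065574² + 0.016393² + 0.04918² = 0.006719 + 0.005853 + 0.394906 + 0.000119 + 0.005046 + 0.004300 + 0.000269 + 0.002419 = 0.419630.
So 1/D = 2.38305, i.e. 2.383 to 3 decimal places.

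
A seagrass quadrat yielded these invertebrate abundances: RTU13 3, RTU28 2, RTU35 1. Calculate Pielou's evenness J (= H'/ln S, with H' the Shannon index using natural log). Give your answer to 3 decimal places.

0.921

Total N = 3+2+1 = 6, so the proportions are 0.5, 0.33333, 0.16667 (working shown to 5 dp, full precision carried).
H' = −Σ pᵢ ln pᵢ = −((-0.34657) + (-0.36620) + (-0.29863)) = 1.01140.
With S = 3 species, ln S = 1.09861, so J = 1.01140/1.09861 = 0.92062, i.e. 0.921 to 3 decimal places.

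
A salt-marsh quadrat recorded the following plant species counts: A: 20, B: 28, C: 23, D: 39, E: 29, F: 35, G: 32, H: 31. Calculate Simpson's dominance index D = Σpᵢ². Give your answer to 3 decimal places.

0.130

Total N = 20+28+23+39+29+35+32+31 = 237, so the proportions are 0.08439, 0.11814, 0.09705, 0.16456, 0.12236, 0.14768, 0.13502, 0.1308 (working shown to 5 dp, full precision carried).
D = 0.08439² + 0.11814² + 0.09705² + 0.16456² + 0.12236² + 0.14768² + 0.13502² + 0.1308² = 0.00712 + 0.01396 + 0.00942 + 0.02708 + 0.01497 + 0.02181 + 0.01823 + 0.01711 = 0.12970.
To 3 decimal places, D = 0.130.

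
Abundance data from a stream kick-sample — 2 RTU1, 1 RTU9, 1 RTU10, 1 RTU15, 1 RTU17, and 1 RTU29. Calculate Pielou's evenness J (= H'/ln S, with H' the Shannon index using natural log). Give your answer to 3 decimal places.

0.976

Total N = 2+1+1+1+1+1 = 7, so the proportions are 0.28571, 0.14286, 0.14286, 0.14286, 0.14286, 0.14286 (working shown to 5 dp, full precision carried).
H' = −Σ pᵢ ln pᵢ = −((-0.35793) + (-0.27799) + (-0.27799) + (-0.27799) + (-0.27799) + (-0.27799)) = 1.74787.
With S = 6 species, ln S = 1.79176, so J = 1.74787/1.79176 = 0.97550, i.e. 0.976 to 3 decimal places.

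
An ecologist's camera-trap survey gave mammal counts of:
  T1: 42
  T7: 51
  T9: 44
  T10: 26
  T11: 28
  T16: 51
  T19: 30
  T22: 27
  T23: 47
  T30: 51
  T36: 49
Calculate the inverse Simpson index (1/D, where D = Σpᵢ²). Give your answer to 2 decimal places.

Total N = 42+51+44+26+28+51+30+27+47+51+49 = 446, so the proportions are 0.0941704, 0.1143498, 0.0986547, 0.058296, 0.0627803, 0.1143498, 0.0672646, 0.0605381, 0.1053812, 0.1143498, 0.1098655 (working shown to 7 dp, full precision carried).
D = 0.0941704² + 0.1143498² + 0.0986547² + 0.058296² + 0.0627803² + 0.1143498² + 0.0672646² + 0.0605381² + 0.1053812² + 0.1143498² + 0.1098655² = 0.0088681 + 0.0130759 + 0.0097328 + 0.0033984 + 0.0039414 + 0.0130759 + 0.0045245 + 0.0036649 + 0.0111052 + 0.0130759 + 0.0120704 = 0.0965332.
So 1/D = 10.3591, i.e. 10.36 to 2 decimal places.

10.36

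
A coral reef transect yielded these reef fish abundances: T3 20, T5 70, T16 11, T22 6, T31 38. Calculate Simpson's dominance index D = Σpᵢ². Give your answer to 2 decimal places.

0.33

Total N = 20+70+11+6+38 = 145, so the proportions are 0.1379, 0.4828, 0.0759, 0.0414, 0.2621 (working shown to 4 dp, full precision carried).
D = 0.1379² + 0.4828² + 0.0759² + 0.0414² + 0.2621² = 0.0190 + 0.2331 + 0.0058 + 0.0017 + 0.0687 = 0.3282.
To 2 decimal places, D = 0.33.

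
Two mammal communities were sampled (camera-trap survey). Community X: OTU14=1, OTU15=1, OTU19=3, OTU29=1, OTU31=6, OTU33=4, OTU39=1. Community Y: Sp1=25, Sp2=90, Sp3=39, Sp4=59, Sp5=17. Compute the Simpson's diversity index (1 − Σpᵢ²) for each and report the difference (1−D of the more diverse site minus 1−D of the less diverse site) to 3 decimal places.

Community X: N=17, proportions 0.05882, 0.05882, 0.17647, 0.05882, 0.35294, 0.23529, 0.05882, giving 1−D = 0.77509 (working shown to 5 dp, full precision carried).
Community Y: N=230, proportions 0.1087, 0.3913, 0.16957, 0.25652, 0.07391, giving 1−D = 0.73505.
Difference = |0.77509 − 0.73505| = 0.04004, i.e. 0.040 to 3 decimal places.

0.040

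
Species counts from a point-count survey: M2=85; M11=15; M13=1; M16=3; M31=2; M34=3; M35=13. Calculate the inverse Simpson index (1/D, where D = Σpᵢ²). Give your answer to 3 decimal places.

Total N = 85+15+1+3+2+3+13 = 122, so the proportions are 0.696721, 0.122951, 0.008197, 0.02459, 0.016393, 0.02459, 0.106557 (working shown to 6 dp, full precision carried).
D = 0.696721² + 0.122951² + 0.008197² + 0.02459² + 0.016393² + 0.02459² + 0.106557² = 0.485421 + 0.015117 + 0.000067 + 0.000605 + 0.000269 + 0.000605 + 0.011354 = 0.513437.
So 1/D = 1.94766, i.e. 1.948 to 3 decimal places.

1.948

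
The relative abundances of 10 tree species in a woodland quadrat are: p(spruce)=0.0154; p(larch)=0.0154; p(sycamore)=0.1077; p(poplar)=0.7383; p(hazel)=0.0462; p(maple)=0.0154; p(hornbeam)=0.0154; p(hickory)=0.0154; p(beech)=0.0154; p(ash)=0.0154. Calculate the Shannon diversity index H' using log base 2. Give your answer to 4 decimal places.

1.5234

Each pᵢ log₂ pᵢ term (working shown to 6 dp, full precision carried): 0.0154×(-6.020926)=-0.092722, 0.0154×(-6.020926)=-0.092722, 0.1077×(-3.214910)=-0.346246, 0.7383×(-0.437721)=-0.323169, 0.0462×(-4.435963)=-0.204942, 0.0154×(-6.020926)=-0.092722, 0.0154×(-6.020926)=-0.092722, 0.0154×(-6.020926)=-0.092722, 0.0154×(-6.020926)=-0.092722, 0.0154×(-6.020926)=-0.092722.
Sum = -1.523412, so H' = 1.5234.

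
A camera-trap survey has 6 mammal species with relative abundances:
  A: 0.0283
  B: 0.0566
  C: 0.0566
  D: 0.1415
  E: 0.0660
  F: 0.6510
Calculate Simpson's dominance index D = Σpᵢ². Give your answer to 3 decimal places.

D = 0.0283² + 0.0566² + 0.0566² + 0.1415² + 0.066² + 0.651² = 0.00080 + 0.00320 + 0.00320 + 0.02002 + 0.00436 + 0.42380 = 0.45539 (working shown to 5 dp, full precision carried).
To 3 decimal places, D = 0.455.

0.455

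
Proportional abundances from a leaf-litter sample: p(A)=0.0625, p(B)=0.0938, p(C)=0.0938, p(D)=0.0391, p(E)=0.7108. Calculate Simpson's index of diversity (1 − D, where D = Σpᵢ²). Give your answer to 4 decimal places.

D = 0.0625² + 0.0938² + 0.0938² + 0.0391² + 0.7108² = 0.003906 + 0.008798 + 0.008798 + 0.001529 + 0.505237 = 0.528269 (working shown to 6 dp, full precision carried).
So 1 − D = 0.471731, i.e. 0.4717 to 4 decimal places.

0.4717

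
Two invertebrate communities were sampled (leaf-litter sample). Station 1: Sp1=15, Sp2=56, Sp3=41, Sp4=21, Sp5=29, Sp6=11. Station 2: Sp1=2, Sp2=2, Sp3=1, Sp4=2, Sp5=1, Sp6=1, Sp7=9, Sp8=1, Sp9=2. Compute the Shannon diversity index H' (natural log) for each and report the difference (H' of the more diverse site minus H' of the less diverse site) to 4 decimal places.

Station 1: N=173, proportions 0.086705, 0.323699, 0.236994, 0.121387, 0.16763, 0.063584, giving H' = 1.648897 (working shown to 6 dp, full precision carried).
Station 2: N=21, proportions 0.095238, 0.095238, 0.047619, 0.095238, 0.047619, 0.047619, 0.428571, 0.047619, 0.095238, giving H' = 1.838799.
Difference = |1.648897 − 1.838799| = 0.189902, i.e. 0.1899 to 4 decimal places.

0.1899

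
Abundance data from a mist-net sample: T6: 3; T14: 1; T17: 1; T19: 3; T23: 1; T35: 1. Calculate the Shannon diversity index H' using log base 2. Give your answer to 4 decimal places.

Total N = 3+1+1+3+1+1 = 10, so the proportions are 0.3, 0.1, 0.1, 0.3, 0.1, 0.1 (working shown to 6 dp, full precision carried).
Each pᵢ log₂ pᵢ term: 0.3×(-1.736966)=-0.521090, 0.1×(-3.321928)=-0.332193, 0.1×(-3.321928)=-0.332193, 0.3×(-1.736966)=-0.521090, 0.1×(-3.321928)=-0.332193, 0.1×(-3.321928)=-0.332193.
Sum = -2.370951, so H' = 2.3710.

2.3710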